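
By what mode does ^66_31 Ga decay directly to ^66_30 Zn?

beta-plus decay or electron capture

ΔA = 66 − 66 = 0; ΔZ = 30 − 31 = -1.
A is unchanged and Z drops by 1 — a proton has become a neutron (β⁺ emission or electron capture).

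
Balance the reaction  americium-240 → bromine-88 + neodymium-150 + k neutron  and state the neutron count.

Conserve mass number: 240 = 88 + 150 + k, so k = 240 − 238 = 2.
Check atomic number: 95 = 35 + 60 + 0 = 95. ✓

2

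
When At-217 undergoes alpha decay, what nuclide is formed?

Bi-213

Alpha decay: mass number changes by -4, atomic number by -2.
A: 217 − 4 = 213; Z: 85 − 2 = 83.
Z = 83 is bismuth, so the daughter is Bi-213.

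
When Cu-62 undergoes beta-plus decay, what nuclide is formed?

Beta-plus decay: mass number changes by +0, atomic number by -1.
A: 62 = 62; Z: 29 − 1 = 28.
Z = 28 is nickel, so the daughter is Ni-62.

Ni-62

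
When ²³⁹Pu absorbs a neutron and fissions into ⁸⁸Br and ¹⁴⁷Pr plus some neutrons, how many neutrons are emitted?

5

Conserve mass number: 240 = 88 + 147 + k, so k = 240 − 235 = 5.
Check atomic number: 94 = 35 + 59 + 0 = 94. ✓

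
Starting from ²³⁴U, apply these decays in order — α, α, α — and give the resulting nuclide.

Rn-222

Start: (A, Z) = (234, 92).
After α: (230, 90).
After α: (226, 88).
After α: (222, 86).
Z = 86 is radon.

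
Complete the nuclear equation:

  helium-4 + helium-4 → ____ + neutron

Be-7

Conserve mass number: 4 + 4 = A + 1, so A = 7.
Conserve atomic number: 2 + 2 = Z + 0, so Z = 4.
Z = 4 is beryllium, so the species is beryllium-7.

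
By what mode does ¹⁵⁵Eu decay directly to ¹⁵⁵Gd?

beta-minus decay

ΔA = 155 − 155 = 0; ΔZ = 64 − 63 = +1.
A is unchanged and Z rises by 1 — a neutron has become a proton (β⁻ decay).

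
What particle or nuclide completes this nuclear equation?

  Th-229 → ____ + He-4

Conserve mass number: 229 = A + 4, so A = 225.
Conserve atomic number: 90 = Z + 2, so Z = 88.
Z = 88 is radium, so the species is Ra-225.

Ra-225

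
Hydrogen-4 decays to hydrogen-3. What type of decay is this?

neutron emission

ΔA = 3 − 4 = -1; ΔZ = 1 − 1 = +0.
A drops by 1 with Z unchanged — a neutron was emitted.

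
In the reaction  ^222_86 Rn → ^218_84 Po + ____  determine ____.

Conserve mass number: 222 = 218 + A, so A = 4.
Conserve atomic number: 86 = 84 + Z, so Z = 2.
A = 4 and Z = 2 is ^4_2 He — an alpha particle.

alpha particle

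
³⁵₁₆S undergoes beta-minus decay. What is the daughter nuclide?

Beta-minus decay: mass number changes by +0, atomic number by +1.
A: 35 = 35; Z: 16 + 1 = 17.
Z = 17 is chlorine, so the daughter is ³⁵₁₇Cl.

Cl-35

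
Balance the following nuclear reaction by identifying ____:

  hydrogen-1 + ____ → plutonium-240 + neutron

Conserve mass number: 1 + A = 240 + 1, so A = 240.
Conserve atomic number: 1 + Z = 94 + 0, so Z = 93.
Z = 93 is neptunium, so the species is neptunium-240.

Np-240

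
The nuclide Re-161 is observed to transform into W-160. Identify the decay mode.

ΔA = 160 − 161 = -1; ΔZ = 74 − 75 = -1.
A drops by 1 and Z drops by 1 — a proton was emitted.

proton emission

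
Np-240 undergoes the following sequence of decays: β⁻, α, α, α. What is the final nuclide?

Ra-228

Start: (A, Z) = (240, 93).
After β⁻: (240, 94).
After α: (236, 92).
After α: (232, 90).
After α: (228, 88).
Z = 88 is radium.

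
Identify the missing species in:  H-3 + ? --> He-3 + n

proton

Conserve mass number: 3 + A = 3 + 1, so A = 1.
Conserve atomic number: 1 + Z = 2 + 0, so Z = 1.
A = 1 and Z = 1 is H-1 — a proton.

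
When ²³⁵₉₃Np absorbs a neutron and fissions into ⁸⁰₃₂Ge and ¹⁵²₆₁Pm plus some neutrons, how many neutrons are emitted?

4

Conserve mass number: 236 = 80 + 152 + k, so k = 236 − 232 = 4.
Check atomic number: 93 = 32 + 61 + 0 = 93. ✓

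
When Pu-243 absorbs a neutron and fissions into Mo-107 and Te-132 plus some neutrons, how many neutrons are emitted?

Conserve mass number: 244 = 107 + 132 + k, so k = 244 − 239 = 5.
Check atomic number: 94 = 42 + 52 + 0 = 94. ✓

5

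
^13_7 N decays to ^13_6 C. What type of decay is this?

ΔA = 13 − 13 = 0; ΔZ = 6 − 7 = -1.
A is unchanged and Z drops by 1 — a proton has become a neutron (β⁺ emission or electron capture).

beta-plus decay or electron capture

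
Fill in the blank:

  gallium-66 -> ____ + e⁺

Zn-66

Conserve mass number: 66 = A + 0, so A = 66.
Conserve atomic number: 31 = Z + 1, so Z = 30.
Z = 30 is zinc, so the species is zinc-66.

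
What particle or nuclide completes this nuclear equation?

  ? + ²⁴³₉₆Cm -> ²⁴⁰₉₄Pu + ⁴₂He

Conserve mass number: A + 243 = 240 + 4, so A = 1.
Conserve atomic number: Z + 96 = 94 + 2, so Z = 0.
A = 1 and Z = 0 is ¹₀n — a neutron.

neutron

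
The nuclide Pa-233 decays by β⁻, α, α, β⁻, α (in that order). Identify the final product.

Fr-221

Start: (A, Z) = (233, 91).
After β⁻: (233, 92).
After α: (229, 90).
After α: (225, 88).
After β⁻: (225, 89).
After α: (221, 87).
Z = 87 is francium.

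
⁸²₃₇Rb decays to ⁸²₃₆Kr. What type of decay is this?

beta-plus decay or electron capture

ΔA = 82 − 82 = 0; ΔZ = 36 − 37 = -1.
A is unchanged and Z drops by 1 — a proton has become a neutron (β⁺ emission or electron capture).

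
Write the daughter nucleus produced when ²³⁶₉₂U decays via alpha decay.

Alpha decay: mass number changes by -4, atomic number by -2.
A: 236 − 4 = 232; Z: 92 − 2 = 90.
Z = 90 is thorium, so the daughter is ²³²₉₀Th.

Th-232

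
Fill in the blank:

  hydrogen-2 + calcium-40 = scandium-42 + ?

gamma ray

Conserve mass number: 2 + 40 = 42 + A, so A = 0.
Conserve atomic number: 1 + 20 = 21 + Z, so Z = 0.
A = 0 and Z = 0 is γ — a gamma ray.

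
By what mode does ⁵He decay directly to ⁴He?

ΔA = 4 − 5 = -1; ΔZ = 2 − 2 = +0.
A drops by 1 with Z unchanged — a neutron was emitted.

neutron emission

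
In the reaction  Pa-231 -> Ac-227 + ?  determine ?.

alpha particle

Conserve mass number: 231 = 227 + A, so A = 4.
Conserve atomic number: 91 = 89 + Z, so Z = 2.
A = 4 and Z = 2 is He-4 — an alpha particle.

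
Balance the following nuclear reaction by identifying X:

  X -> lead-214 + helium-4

Conserve mass number: A = 214 + 4, so A = 218.
Conserve atomic number: Z = 82 + 2, so Z = 84.
Z = 84 is polonium, so the species is polonium-218.

Po-218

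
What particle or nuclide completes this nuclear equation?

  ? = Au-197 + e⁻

Pt-197

Conserve mass number: A = 197 + 0, so A = 197.
Conserve atomic number: Z = 79 − 1, so Z = 78.
Z = 78 is platinum, so the species is Pt-197.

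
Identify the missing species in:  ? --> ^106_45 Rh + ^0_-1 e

Conserve mass number: A = 106 + 0, so A = 106.
Conserve atomic number: Z = 45 − 1, so Z = 44.
Z = 44 is ruthenium, so the species is ^106_44 Ru.

Ru-106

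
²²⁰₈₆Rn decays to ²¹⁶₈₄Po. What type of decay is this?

alpha decay

ΔA = 216 − 220 = -4; ΔZ = 84 − 86 = -2.
A drops by 4 and Z drops by 2 — the signature of alpha emission.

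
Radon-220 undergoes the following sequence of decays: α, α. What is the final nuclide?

Start: (A, Z) = (220, 86).
After α: (216, 84).
After α: (212, 82).
Z = 82 is lead.

Pb-212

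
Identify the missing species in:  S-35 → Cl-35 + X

Conserve mass number: 35 = 35 + A, so A = 0.
Conserve atomic number: 16 = 17 + Z, so Z = -1.
A = 0 and Z = -1 is e⁻ — a beta-minus particle.

beta-minus particle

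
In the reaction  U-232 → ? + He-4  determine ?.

Th-228

Conserve mass number: 232 = A + 4, so A = 228.
Conserve atomic number: 92 = Z + 2, so Z = 90.
Z = 90 is thorium, so the species is Th-228.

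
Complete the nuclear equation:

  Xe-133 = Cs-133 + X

Conserve mass number: 133 = 133 + A, so A = 0.
Conserve atomic number: 54 = 55 + Z, so Z = -1.
A = 0 and Z = -1 is e⁻ — a beta-minus particle.

beta-minus particle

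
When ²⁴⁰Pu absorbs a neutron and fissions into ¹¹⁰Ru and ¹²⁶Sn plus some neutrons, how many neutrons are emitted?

Conserve mass number: 241 = 110 + 126 + k, so k = 241 − 236 = 5.
Check atomic number: 94 = 44 + 50 + 0 = 94. ✓

5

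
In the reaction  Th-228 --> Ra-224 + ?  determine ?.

alpha particle

Conserve mass number: 228 = 224 + A, so A = 4.
Conserve atomic number: 90 = 88 + Z, so Z = 2.
A = 4 and Z = 2 is He-4 — an alpha particle.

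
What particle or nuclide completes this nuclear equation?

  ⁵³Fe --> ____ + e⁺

Mn-53

Conserve mass number: 53 = A + 0, so A = 53.
Conserve atomic number: 26 = Z + 1, so Z = 25.
Z = 25 is manganese, so the species is ⁵³Mn.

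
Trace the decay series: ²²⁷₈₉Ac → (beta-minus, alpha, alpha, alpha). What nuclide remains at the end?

Start: (A, Z) = (227, 89).
After β⁻: (227, 90).
After α: (223, 88).
After α: (219, 86).
After α: (215, 84).
Z = 84 is polonium.

Po-215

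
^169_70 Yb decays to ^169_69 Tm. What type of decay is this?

beta-plus decay or electron capture

ΔA = 169 − 169 = 0; ΔZ = 69 − 70 = -1.
A is unchanged and Z drops by 1 — a proton has become a neutron (β⁺ emission or electron capture).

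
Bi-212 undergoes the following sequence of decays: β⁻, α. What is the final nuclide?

Pb-208

Start: (A, Z) = (212, 83).
After β⁻: (212, 84).
After α: (208, 82).
Z = 82 is lead.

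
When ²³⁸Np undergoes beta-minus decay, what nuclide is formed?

Beta-minus decay: mass number changes by +0, atomic number by +1.
A: 238 = 238; Z: 93 + 1 = 94.
Z = 94 is plutonium, so the daughter is ²³⁸Pu.

Pu-238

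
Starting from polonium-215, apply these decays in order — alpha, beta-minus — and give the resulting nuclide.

Start: (A, Z) = (215, 84).
After α: (211, 82).
After β⁻: (211, 83).
Z = 83 is bismuth.

Bi-211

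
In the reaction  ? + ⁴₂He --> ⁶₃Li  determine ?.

deuteron

Conserve mass number: A + 4 = 6, so A = 2.
Conserve atomic number: Z + 2 = 3, so Z = 1.
A = 2 and Z = 1 is ²₁H — a deuteron.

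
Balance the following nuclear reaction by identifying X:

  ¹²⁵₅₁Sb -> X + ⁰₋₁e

Conserve mass number: 125 = A + 0, so A = 125.
Conserve atomic number: 51 = Z − 1, so Z = 52.
Z = 52 is tellurium, so the species is ¹²⁵₅₂Te.

Te-125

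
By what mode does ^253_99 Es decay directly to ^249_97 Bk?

alpha decay

ΔA = 249 − 253 = -4; ΔZ = 97 − 99 = -2.
A drops by 4 and Z drops by 2 — the signature of alpha emission.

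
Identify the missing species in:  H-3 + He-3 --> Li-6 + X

Conserve mass number: 3 + 3 = 6 + A, so A = 0.
Conserve atomic number: 1 + 2 = 3 + Z, so Z = 0.
A = 0 and Z = 0 is γ — a gamma ray.

gamma ray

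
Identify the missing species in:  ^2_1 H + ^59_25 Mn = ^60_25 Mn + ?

Conserve mass number: 2 + 59 = 60 + A, so A = 1.
Conserve atomic number: 1 + 25 = 25 + Z, so Z = 1.
A = 1 and Z = 1 is ^1_1 H — a proton.

proton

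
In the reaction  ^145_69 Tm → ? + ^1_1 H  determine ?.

Er-144

Conserve mass number: 145 = A + 1, so A = 144.
Conserve atomic number: 69 = Z + 1, so Z = 68.
Z = 68 is erbium, so the species is ^144_68 Er.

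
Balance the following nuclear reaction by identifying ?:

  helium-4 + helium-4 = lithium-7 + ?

Conserve mass number: 4 + 4 = 7 + A, so A = 1.
Conserve atomic number: 2 + 2 = 3 + Z, so Z = 1.
A = 1 and Z = 1 is hydrogen-1 — a proton.

proton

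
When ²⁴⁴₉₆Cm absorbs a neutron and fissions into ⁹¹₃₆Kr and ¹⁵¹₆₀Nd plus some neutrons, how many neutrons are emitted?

3

Conserve mass number: 245 = 91 + 151 + k, so k = 245 − 242 = 3.
Check atomic number: 96 = 36 + 60 + 0 = 96. ✓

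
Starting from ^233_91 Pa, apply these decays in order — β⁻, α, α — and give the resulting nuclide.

Ra-225

Start: (A, Z) = (233, 91).
After β⁻: (233, 92).
After α: (229, 90).
After α: (225, 88).
Z = 88 is radium.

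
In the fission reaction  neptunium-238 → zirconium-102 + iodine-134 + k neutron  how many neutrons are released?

2

Conserve mass number: 238 = 102 + 134 + k, so k = 238 − 236 = 2.
Check atomic number: 93 = 40 + 53 + 0 = 93. ✓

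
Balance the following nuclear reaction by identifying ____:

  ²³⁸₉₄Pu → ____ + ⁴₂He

U-234

Conserve mass number: 238 = A + 4, so A = 234.
Conserve atomic number: 94 = Z + 2, so Z = 92.
Z = 92 is uranium, so the species is ²³⁴₉₂U.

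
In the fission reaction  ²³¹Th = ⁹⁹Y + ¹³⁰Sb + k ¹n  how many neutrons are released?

Conserve mass number: 231 = 99 + 130 + k, so k = 231 − 229 = 2.
Check atomic number: 90 = 39 + 51 + 0 = 90. ✓

2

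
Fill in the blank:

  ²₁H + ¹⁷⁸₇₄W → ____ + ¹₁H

W-179

Conserve mass number: 2 + 178 = A + 1, so A = 179.
Conserve atomic number: 1 + 74 = Z + 1, so Z = 74.
Z = 74 is tungsten, so the species is ¹⁷⁹₇₄W.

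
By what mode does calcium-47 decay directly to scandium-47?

beta-minus decay

ΔA = 47 − 47 = 0; ΔZ = 21 − 20 = +1.
A is unchanged and Z rises by 1 — a neutron has become a proton (β⁻ decay).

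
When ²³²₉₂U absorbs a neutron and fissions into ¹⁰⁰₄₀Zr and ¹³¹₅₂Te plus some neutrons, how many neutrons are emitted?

2

Conserve mass number: 233 = 100 + 131 + k, so k = 233 − 231 = 2.
Check atomic number: 92 = 40 + 52 + 0 = 92. ✓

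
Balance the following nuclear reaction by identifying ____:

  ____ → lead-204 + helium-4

Conserve mass number: A = 204 + 4, so A = 208.
Conserve atomic number: Z = 82 + 2, so Z = 84.
Z = 84 is polonium, so the species is polonium-208.

Po-208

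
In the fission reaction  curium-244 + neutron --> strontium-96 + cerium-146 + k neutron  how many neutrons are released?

Conserve mass number: 245 = 96 + 146 + k, so k = 245 − 242 = 3.
Check atomic number: 96 = 38 + 58 + 0 = 96. ✓

3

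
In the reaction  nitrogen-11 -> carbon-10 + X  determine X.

Conserve mass number: 11 = 10 + A, so A = 1.
Conserve atomic number: 7 = 6 + Z, so Z = 1.
A = 1 and Z = 1 is hydrogen-1 — a proton.

proton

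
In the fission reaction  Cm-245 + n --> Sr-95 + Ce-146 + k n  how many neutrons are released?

5

Conserve mass number: 246 = 95 + 146 + k, so k = 246 − 241 = 5.
Check atomic number: 96 = 38 + 58 + 0 = 96. ✓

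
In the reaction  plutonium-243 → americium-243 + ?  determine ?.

Conserve mass number: 243 = 243 + A, so A = 0.
Conserve atomic number: 94 = 95 + Z, so Z = -1.
A = 0 and Z = -1 is e⁻ — a beta-minus particle.

beta-minus particle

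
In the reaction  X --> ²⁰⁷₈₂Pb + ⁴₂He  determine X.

Conserve mass number: A = 207 + 4, so A = 211.
Conserve atomic number: Z = 82 + 2, so Z = 84.
Z = 84 is polonium, so the species is ²¹¹₈₄Po.

Po-211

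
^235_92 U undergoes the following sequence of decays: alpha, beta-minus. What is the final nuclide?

Pa-231

Start: (A, Z) = (235, 92).
After α: (231, 90).
After β⁻: (231, 91).
Z = 91 is protactinium.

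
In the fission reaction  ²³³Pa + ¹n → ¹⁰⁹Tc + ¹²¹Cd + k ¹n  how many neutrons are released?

Conserve mass number: 234 = 109 + 121 + k, so k = 234 − 230 = 4.
Check atomic number: 91 = 43 + 48 + 0 = 91. ✓

4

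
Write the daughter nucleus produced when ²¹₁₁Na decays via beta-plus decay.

Ne-21

Beta-plus decay: mass number changes by +0, atomic number by -1.
A: 21 = 21; Z: 11 − 1 = 10.
Z = 10 is neon, so the daughter is ²¹₁₀Ne.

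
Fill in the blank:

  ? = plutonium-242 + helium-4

Cm-246

Conserve mass number: A = 242 + 4, so A = 246.
Conserve atomic number: Z = 94 + 2, so Z = 96.
Z = 96 is curium, so the species is curium-246.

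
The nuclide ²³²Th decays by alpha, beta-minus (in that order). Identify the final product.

Start: (A, Z) = (232, 90).
After α: (228, 88).
After β⁻: (228, 89).
Z = 89 is actinium.

Ac-228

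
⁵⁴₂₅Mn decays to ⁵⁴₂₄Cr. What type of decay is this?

beta-plus decay or electron capture

ΔA = 54 − 54 = 0; ΔZ = 24 − 25 = -1.
A is unchanged and Z drops by 1 — a proton has become a neutron (β⁺ emission or electron capture).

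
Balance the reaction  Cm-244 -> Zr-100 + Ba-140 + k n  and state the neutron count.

4

Conserve mass number: 244 = 100 + 140 + k, so k = 244 − 240 = 4.
Check atomic number: 96 = 40 + 56 + 0 = 96. ✓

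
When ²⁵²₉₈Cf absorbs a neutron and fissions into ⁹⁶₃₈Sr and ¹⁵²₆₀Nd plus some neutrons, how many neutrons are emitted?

Conserve mass number: 253 = 96 + 152 + k, so k = 253 − 248 = 5.
Check atomic number: 98 = 38 + 60 + 0 = 98. ✓

5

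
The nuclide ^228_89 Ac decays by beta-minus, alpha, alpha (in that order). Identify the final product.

Start: (A, Z) = (228, 89).
After β⁻: (228, 90).
After α: (224, 88).
After α: (220, 86).
Z = 86 is radon.

Rn-220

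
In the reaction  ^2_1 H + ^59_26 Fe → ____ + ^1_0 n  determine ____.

Conserve mass number: 2 + 59 = A + 1, so A = 60.
Conserve atomic number: 1 + 26 = Z + 0, so Z = 27.
Z = 27 is cobalt, so the species is ^60_27 Co.

Co-60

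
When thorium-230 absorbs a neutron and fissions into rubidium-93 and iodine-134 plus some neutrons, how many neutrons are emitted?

4

Conserve mass number: 231 = 93 + 134 + k, so k = 231 − 227 = 4.
Check atomic number: 90 = 37 + 53 + 0 = 90. ✓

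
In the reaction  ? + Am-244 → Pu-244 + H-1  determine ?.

Conserve mass number: A + 244 = 244 + 1, so A = 1.
Conserve atomic number: Z + 95 = 94 + 1, so Z = 0.
A = 1 and Z = 0 is n — a neutron.

neutron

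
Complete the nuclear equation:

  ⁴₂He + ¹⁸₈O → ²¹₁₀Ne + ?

Conserve mass number: 4 + 18 = 21 + A, so A = 1.
Conserve atomic number: 2 + 8 = 10 + Z, so Z = 0.
A = 1 and Z = 0 is ¹₀n — a neutron.

neutron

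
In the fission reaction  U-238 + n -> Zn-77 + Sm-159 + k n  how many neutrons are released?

3

Conserve mass number: 239 = 77 + 159 + k, so k = 239 − 236 = 3.
Check atomic number: 92 = 30 + 62 + 0 = 92. ✓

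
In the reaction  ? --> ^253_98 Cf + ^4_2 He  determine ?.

Fm-257

Conserve mass number: A = 253 + 4, so A = 257.
Conserve atomic number: Z = 98 + 2, so Z = 100.
Z = 100 is fermium, so the species is ^257_100 Fm.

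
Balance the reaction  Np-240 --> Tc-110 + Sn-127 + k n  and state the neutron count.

Conserve mass number: 240 = 110 + 127 + k, so k = 240 − 237 = 3.
Check atomic number: 93 = 43 + 50 + 0 = 93. ✓

3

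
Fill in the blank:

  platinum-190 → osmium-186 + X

alpha particle

Conserve mass number: 190 = 186 + A, so A = 4.
Conserve atomic number: 78 = 76 + Z, so Z = 2.
A = 4 and Z = 2 is helium-4 — an alpha particle.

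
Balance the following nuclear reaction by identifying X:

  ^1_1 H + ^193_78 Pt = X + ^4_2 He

Ir-190

Conserve mass number: 1 + 193 = A + 4, so A = 190.
Conserve atomic number: 1 + 78 = Z + 2, so Z = 77.
Z = 77 is iridium, so the species is ^190_77 Ir.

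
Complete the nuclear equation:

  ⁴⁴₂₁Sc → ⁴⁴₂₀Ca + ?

positron

Conserve mass number: 44 = 44 + A, so A = 0.
Conserve atomic number: 21 = 20 + Z, so Z = 1.
A = 0 and Z = 1 is ⁰₁e — a positron.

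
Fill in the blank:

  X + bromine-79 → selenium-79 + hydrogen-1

Conserve mass number: A + 79 = 79 + 1, so A = 1.
Conserve atomic number: Z + 35 = 34 + 1, so Z = 0.
A = 1 and Z = 0 is neutron — a neutron.

neutron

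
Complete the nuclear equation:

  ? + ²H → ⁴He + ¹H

He-3

Conserve mass number: A + 2 = 4 + 1, so A = 3.
Conserve atomic number: Z + 1 = 2 + 1, so Z = 2.
Z = 2 is helium, so the species is ³He.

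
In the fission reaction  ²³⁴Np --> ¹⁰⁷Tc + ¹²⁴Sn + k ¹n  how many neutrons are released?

Conserve mass number: 234 = 107 + 124 + k, so k = 234 − 231 = 3.
Check atomic number: 93 = 43 + 50 + 0 = 93. ✓

3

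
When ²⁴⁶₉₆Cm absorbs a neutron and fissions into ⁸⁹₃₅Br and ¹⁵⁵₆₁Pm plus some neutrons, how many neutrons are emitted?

3

Conserve mass number: 247 = 89 + 155 + k, so k = 247 − 244 = 3.
Check atomic number: 96 = 35 + 61 + 0 = 96. ✓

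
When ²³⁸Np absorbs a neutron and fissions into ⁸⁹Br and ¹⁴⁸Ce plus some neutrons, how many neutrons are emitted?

Conserve mass number: 239 = 89 + 148 + k, so k = 239 − 237 = 2.
Check atomic number: 93 = 35 + 58 + 0 = 93. ✓

2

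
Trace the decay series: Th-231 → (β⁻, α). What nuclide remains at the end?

Ac-227

Start: (A, Z) = (231, 90).
After β⁻: (231, 91).
After α: (227, 89).
Z = 89 is actinium.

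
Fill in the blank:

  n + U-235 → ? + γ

U-236

Conserve mass number: 1 + 235 = A + 0, so A = 236.
Conserve atomic number: 0 + 92 = Z + 0, so Z = 92.
Z = 92 is uranium, so the species is U-236.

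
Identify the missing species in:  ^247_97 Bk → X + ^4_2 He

Am-243

Conserve mass number: 247 = A + 4, so A = 243.
Conserve atomic number: 97 = Z + 2, so Z = 95.
Z = 95 is americium, so the species is ^243_95 Am.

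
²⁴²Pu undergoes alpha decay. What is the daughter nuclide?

Alpha decay: mass number changes by -4, atomic number by -2.
A: 242 − 4 = 238; Z: 94 − 2 = 92.
Z = 92 is uranium, so the daughter is ²³⁸U.

U-238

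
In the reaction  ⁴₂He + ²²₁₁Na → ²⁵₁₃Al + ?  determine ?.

Conserve mass number: 4 + 22 = 25 + A, so A = 1.
Conserve atomic number: 2 + 11 = 13 + Z, so Z = 0.
A = 1 and Z = 0 is ¹₀n — a neutron.

neutron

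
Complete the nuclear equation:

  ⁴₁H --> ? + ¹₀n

H-3

Conserve mass number: 4 = A + 1, so A = 3.
Conserve atomic number: 1 = Z + 0, so Z = 1.
A = 3 and Z = 1 is ³₁H — a triton.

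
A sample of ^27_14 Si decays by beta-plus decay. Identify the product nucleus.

Beta-plus decay: mass number changes by +0, atomic number by -1.
A: 27 = 27; Z: 14 − 1 = 13.
Z = 13 is aluminium, so the daughter is ^27_13 Al.

Al-27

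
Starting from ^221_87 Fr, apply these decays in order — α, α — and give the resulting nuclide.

Start: (A, Z) = (221, 87).
After α: (217, 85).
After α: (213, 83).
Z = 83 is bismuth.

Bi-213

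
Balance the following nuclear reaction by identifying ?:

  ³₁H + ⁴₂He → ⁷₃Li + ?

gamma ray

Conserve mass number: 3 + 4 = 7 + A, so A = 0.
Conserve atomic number: 1 + 2 = 3 + Z, so Z = 0.
A = 0 and Z = 0 is ⁰₀γ — a gamma ray.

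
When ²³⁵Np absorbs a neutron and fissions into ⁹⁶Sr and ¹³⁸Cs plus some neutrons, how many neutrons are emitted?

2

Conserve mass number: 236 = 96 + 138 + k, so k = 236 − 234 = 2.
Check atomic number: 93 = 38 + 55 + 0 = 93. ✓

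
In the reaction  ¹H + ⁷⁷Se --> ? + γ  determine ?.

Br-78

Conserve mass number: 1 + 77 = A + 0, so A = 78.
Conserve atomic number: 1 + 34 = Z + 0, so Z = 35.
Z = 35 is bromine, so the species is ⁷⁸Br.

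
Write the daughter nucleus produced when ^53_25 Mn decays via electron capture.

Cr-53

Electron capture: mass number changes by +0, atomic number by -1.
A: 53 = 53; Z: 25 − 1 = 24.
Z = 24 is chromium, so the daughter is ^53_24 Cr.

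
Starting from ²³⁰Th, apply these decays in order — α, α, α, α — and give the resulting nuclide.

Start: (A, Z) = (230, 90).
After α: (226, 88).
After α: (222, 86).
After α: (218, 84).
After α: (214, 82).
Z = 82 is lead.

Pb-214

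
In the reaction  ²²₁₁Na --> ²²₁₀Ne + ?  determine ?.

Conserve mass number: 22 = 22 + A, so A = 0.
Conserve atomic number: 11 = 10 + Z, so Z = 1.
A = 0 and Z = 1 is ⁰₁e — a positron.

positron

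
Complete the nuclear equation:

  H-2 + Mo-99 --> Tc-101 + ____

Conserve mass number: 2 + 99 = 101 + A, so A = 0.
Conserve atomic number: 1 + 42 = 43 + Z, so Z = 0.
A = 0 and Z = 0 is γ — a gamma ray.

gamma ray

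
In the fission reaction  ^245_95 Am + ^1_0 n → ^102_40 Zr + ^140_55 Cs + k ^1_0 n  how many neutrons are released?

4

Conserve mass number: 246 = 102 + 140 + k, so k = 246 − 242 = 4.
Check atomic number: 95 = 40 + 55 + 0 = 95. ✓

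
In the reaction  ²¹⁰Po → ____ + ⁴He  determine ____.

Conserve mass number: 210 = A + 4, so A = 206.
Conserve atomic number: 84 = Z + 2, so Z = 82.
Z = 82 is lead, so the species is ²⁰⁶Pb.

Pb-206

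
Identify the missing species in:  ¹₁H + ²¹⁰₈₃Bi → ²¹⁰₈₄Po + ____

Conserve mass number: 1 + 210 = 210 + A, so A = 1.
Conserve atomic number: 1 + 83 = 84 + Z, so Z = 0.
A = 1 and Z = 0 is ¹₀n — a neutron.

neutron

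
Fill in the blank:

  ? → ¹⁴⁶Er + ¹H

Conserve mass number: A = 146 + 1, so A = 147.
Conserve atomic number: Z = 68 + 1, so Z = 69.
Z = 69 is thulium, so the species is ¹⁴⁷Tm.

Tm-147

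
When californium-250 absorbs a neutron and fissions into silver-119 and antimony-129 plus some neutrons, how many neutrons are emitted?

3

Conserve mass number: 251 = 119 + 129 + k, so k = 251 − 248 = 3.
Check atomic number: 98 = 47 + 51 + 0 = 98. ✓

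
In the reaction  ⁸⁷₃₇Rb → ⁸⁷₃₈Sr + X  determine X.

beta-minus particle

Conserve mass number: 87 = 87 + A, so A = 0.
Conserve atomic number: 37 = 38 + Z, so Z = -1.
A = 0 and Z = -1 is ⁰₋₁e — a beta-minus particle.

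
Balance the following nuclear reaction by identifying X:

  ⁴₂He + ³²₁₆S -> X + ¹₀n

Ar-35

Conserve mass number: 4 + 32 = A + 1, so A = 35.
Conserve atomic number: 2 + 16 = Z + 0, so Z = 18.
Z = 18 is argon, so the species is ³⁵₁₈Ar.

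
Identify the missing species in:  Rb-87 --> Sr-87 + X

Conserve mass number: 87 = 87 + A, so A = 0.
Conserve atomic number: 37 = 38 + Z, so Z = -1.
A = 0 and Z = -1 is e⁻ — a beta-minus particle.

beta-minus particle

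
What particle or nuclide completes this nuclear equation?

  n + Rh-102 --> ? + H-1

Ru-102

Conserve mass number: 1 + 102 = A + 1, so A = 102.
Conserve atomic number: 0 + 45 = Z + 1, so Z = 44.
Z = 44 is ruthenium, so the species is Ru-102.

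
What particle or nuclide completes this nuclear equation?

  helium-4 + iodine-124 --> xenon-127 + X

Conserve mass number: 4 + 124 = 127 + A, so A = 1.
Conserve atomic number: 2 + 53 = 54 + Z, so Z = 1.
A = 1 and Z = 1 is hydrogen-1 — a proton.

proton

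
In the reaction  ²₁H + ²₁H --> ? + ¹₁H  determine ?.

H-3

Conserve mass number: 2 + 2 = A + 1, so A = 3.
Conserve atomic number: 1 + 1 = Z + 1, so Z = 1.
A = 3 and Z = 1 is ³₁H — a triton.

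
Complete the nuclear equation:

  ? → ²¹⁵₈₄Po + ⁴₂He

Conserve mass number: A = 215 + 4, so A = 219.
Conserve atomic number: Z = 84 + 2, so Z = 86.
Z = 86 is radon, so the species is ²¹⁹₈₆Rn.

Rn-219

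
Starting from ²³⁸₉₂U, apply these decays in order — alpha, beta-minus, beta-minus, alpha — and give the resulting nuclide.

Th-230

Start: (A, Z) = (238, 92).
After α: (234, 90).
After β⁻: (234, 91).
After β⁻: (234, 92).
After α: (230, 90).
Z = 90 is thorium.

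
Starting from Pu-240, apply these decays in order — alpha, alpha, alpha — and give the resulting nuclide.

Ra-228

Start: (A, Z) = (240, 94).
After α: (236, 92).
After α: (232, 90).
After α: (228, 88).
Z = 88 is radium.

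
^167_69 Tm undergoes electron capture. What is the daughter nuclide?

Er-167

Electron capture: mass number changes by +0, atomic number by -1.
A: 167 = 167; Z: 69 − 1 = 68.
Z = 68 is erbium, so the daughter is ^167_68 Er.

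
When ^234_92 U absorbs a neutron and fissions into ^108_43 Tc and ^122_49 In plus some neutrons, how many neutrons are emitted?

5

Conserve mass number: 235 = 108 + 122 + k, so k = 235 − 230 = 5.
Check atomic number: 92 = 43 + 49 + 0 = 92. ✓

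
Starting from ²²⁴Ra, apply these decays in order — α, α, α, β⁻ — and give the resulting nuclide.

Start: (A, Z) = (224, 88).
After α: (220, 86).
After α: (216, 84).
After α: (212, 82).
After β⁻: (212, 83).
Z = 83 is bismuth.

Bi-212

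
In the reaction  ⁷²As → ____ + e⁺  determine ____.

Conserve mass number: 72 = A + 0, so A = 72.
Conserve atomic number: 33 = Z + 1, so Z = 32.
Z = 32 is germanium, so the species is ⁷²Ge.

Ge-72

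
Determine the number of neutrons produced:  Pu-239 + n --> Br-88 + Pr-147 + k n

Conserve mass number: 240 = 88 + 147 + k, so k = 240 − 235 = 5.
Check atomic number: 94 = 35 + 59 + 0 = 94. ✓

5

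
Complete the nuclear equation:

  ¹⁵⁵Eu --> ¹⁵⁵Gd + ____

Conserve mass number: 155 = 155 + A, so A = 0.
Conserve atomic number: 63 = 64 + Z, so Z = -1.
A = 0 and Z = -1 is e⁻ — a beta-minus particle.

beta-minus particle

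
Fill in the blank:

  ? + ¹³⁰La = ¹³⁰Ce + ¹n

Conserve mass number: A + 130 = 130 + 1, so A = 1.
Conserve atomic number: Z + 57 = 58 + 0, so Z = 1.
A = 1 and Z = 1 is ¹H — a proton.

proton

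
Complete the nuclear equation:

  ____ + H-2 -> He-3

proton

Conserve mass number: A + 2 = 3, so A = 1.
Conserve atomic number: Z + 1 = 2, so Z = 1.
A = 1 and Z = 1 is H-1 — a proton.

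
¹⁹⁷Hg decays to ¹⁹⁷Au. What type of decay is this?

beta-plus decay or electron capture

ΔA = 197 − 197 = 0; ΔZ = 79 − 80 = -1.
A is unchanged and Z drops by 1 — a proton has become a neutron (β⁺ emission or electron capture).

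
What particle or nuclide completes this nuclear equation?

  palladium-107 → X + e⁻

Conserve mass number: 107 = A + 0, so A = 107.
Conserve atomic number: 46 = Z − 1, so Z = 47.
Z = 47 is silver, so the species is silver-107.

Ag-107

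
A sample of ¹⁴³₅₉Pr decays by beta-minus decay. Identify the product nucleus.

Beta-minus decay: mass number changes by +0, atomic number by +1.
A: 143 = 143; Z: 59 + 1 = 60.
Z = 60 is neodymium, so the daughter is ¹⁴³₆₀Nd.

Nd-143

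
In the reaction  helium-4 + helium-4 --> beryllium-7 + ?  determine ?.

Conserve mass number: 4 + 4 = 7 + A, so A = 1.
Conserve atomic number: 2 + 2 = 4 + Z, so Z = 0.
A = 1 and Z = 0 is neutron — a neutron.

neutron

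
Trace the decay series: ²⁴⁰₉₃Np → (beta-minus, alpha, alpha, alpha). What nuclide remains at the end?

Start: (A, Z) = (240, 93).
After β⁻: (240, 94).
After α: (236, 92).
After α: (232, 90).
After α: (228, 88).
Z = 88 is radium.

Ra-228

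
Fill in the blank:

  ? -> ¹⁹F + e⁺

Ne-19

Conserve mass number: A = 19 + 0, so A = 19.
Conserve atomic number: Z = 9 + 1, so Z = 10.
Z = 10 is neon, so the species is ¹⁹Ne.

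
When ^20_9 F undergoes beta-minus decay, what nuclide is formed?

Ne-20

Beta-minus decay: mass number changes by +0, atomic number by +1.
A: 20 = 20; Z: 9 + 1 = 10.
Z = 10 is neon, so the daughter is ^20_10 Ne.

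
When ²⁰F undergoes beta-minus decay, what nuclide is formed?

Ne-20

Beta-minus decay: mass number changes by +0, atomic number by +1.
A: 20 = 20; Z: 9 + 1 = 10.
Z = 10 is neon, so the daughter is ²⁰Ne.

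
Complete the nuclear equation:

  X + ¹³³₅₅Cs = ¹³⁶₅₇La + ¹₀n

Conserve mass number: A + 133 = 136 + 1, so A = 4.
Conserve atomic number: Z + 55 = 57 + 0, so Z = 2.
A = 4 and Z = 2 is ⁴₂He — an alpha particle.

alpha particle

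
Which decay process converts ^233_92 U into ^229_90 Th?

alpha decay

ΔA = 229 − 233 = -4; ΔZ = 90 − 92 = -2.
A drops by 4 and Z drops by 2 — the signature of alpha emission.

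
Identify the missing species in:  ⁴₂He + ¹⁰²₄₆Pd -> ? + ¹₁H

Conserve mass number: 4 + 102 = A + 1, so A = 105.
Conserve atomic number: 2 + 46 = Z + 1, so Z = 47.
Z = 47 is silver, so the species is ¹⁰⁵₄₇Ag.

Ag-105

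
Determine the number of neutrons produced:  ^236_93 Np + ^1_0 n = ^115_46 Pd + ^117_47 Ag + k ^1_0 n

5

Conserve mass number: 237 = 115 + 117 + k, so k = 237 − 232 = 5.
Check atomic number: 93 = 46 + 47 + 0 = 93. ✓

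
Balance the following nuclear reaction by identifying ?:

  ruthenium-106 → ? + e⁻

Conserve mass number: 106 = A + 0, so A = 106.
Conserve atomic number: 44 = Z − 1, so Z = 45.
Z = 45 is rhodium, so the species is rhodium-106.

Rh-106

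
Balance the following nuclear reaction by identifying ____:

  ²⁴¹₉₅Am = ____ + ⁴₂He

Conserve mass number: 241 = A + 4, so A = 237.
Conserve atomic number: 95 = Z + 2, so Z = 93.
Z = 93 is neptunium, so the species is ²³⁷₉₃Np.

Np-237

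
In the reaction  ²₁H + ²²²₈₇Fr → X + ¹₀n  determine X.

Conserve mass number: 2 + 222 = A + 1, so A = 223.
Conserve atomic number: 1 + 87 = Z + 0, so Z = 88.
Z = 88 is radium, so the species is ²²³₈₈Ra.

Ra-223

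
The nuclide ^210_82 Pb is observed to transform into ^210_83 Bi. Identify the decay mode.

beta-minus decay

ΔA = 210 − 210 = 0; ΔZ = 83 − 82 = +1.
A is unchanged and Z rises by 1 — a neutron has become a proton (β⁻ decay).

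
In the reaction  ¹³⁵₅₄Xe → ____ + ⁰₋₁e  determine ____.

Cs-135

Conserve mass number: 135 = A + 0, so A = 135.
Conserve atomic number: 54 = Z − 1, so Z = 55.
Z = 55 is caesium, so the species is ¹³⁵₅₅Cs.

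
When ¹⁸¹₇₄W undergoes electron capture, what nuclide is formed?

Ta-181

Electron capture: mass number changes by +0, atomic number by -1.
A: 181 = 181; Z: 74 − 1 = 73.
Z = 73 is tantalum, so the daughter is ¹⁸¹₇₃Ta.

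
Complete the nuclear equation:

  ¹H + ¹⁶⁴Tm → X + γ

Conserve mass number: 1 + 164 = A + 0, so A = 165.
Conserve atomic number: 1 + 69 = Z + 0, so Z = 70.
Z = 70 is ytterbium, so the species is ¹⁶⁵Yb.

Yb-165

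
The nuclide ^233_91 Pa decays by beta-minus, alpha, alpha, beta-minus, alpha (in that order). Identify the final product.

Fr-221

Start: (A, Z) = (233, 91).
After β⁻: (233, 92).
After α: (229, 90).
After α: (225, 88).
After β⁻: (225, 89).
After α: (221, 87).
Z = 87 is francium.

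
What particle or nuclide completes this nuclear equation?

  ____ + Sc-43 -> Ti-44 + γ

proton

Conserve mass number: A + 43 = 44 + 0, so A = 1.
Conserve atomic number: Z + 21 = 22 + 0, so Z = 1.
A = 1 and Z = 1 is H-1 — a proton.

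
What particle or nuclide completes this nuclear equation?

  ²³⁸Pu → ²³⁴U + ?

alpha particle

Conserve mass number: 238 = 234 + A, so A = 4.
Conserve atomic number: 94 = 92 + Z, so Z = 2.
A = 4 and Z = 2 is ⁴He — an alpha particle.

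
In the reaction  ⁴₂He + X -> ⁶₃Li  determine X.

Conserve mass number: 4 + A = 6, so A = 2.
Conserve atomic number: 2 + Z = 3, so Z = 1.
A = 2 and Z = 1 is ²₁H — a deuteron.

deuteron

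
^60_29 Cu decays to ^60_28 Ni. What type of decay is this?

ΔA = 60 − 60 = 0; ΔZ = 28 − 29 = -1.
A is unchanged and Z drops by 1 — a proton has become a neutron (β⁺ emission or electron capture).

beta-plus decay or electron capture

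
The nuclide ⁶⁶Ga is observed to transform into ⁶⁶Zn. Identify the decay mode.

ΔA = 66 − 66 = 0; ΔZ = 30 − 31 = -1.
A is unchanged and Z drops by 1 — a proton has become a neutron (β⁺ emission or electron capture).

beta-plus decay or electron capture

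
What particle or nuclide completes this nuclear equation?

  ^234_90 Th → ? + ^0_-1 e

Conserve mass number: 234 = A + 0, so A = 234.
Conserve atomic number: 90 = Z − 1, so Z = 91.
Z = 91 is protactinium, so the species is ^234_91 Pa.

Pa-234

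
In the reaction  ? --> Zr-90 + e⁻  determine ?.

Conserve mass number: A = 90 + 0, so A = 90.
Conserve atomic number: Z = 40 − 1, so Z = 39.
Z = 39 is yttrium, so the species is Y-90.

Y-90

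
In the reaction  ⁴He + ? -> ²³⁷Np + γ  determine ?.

Conserve mass number: 4 + A = 237 + 0, so A = 233.
Conserve atomic number: 2 + Z = 93 + 0, so Z = 91.
Z = 91 is protactinium, so the species is ²³³Pa.

Pa-233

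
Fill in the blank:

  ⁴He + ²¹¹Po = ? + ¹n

Conserve mass number: 4 + 211 = A + 1, so A = 214.
Conserve atomic number: 2 + 84 = Z + 0, so Z = 86.
Z = 86 is radon, so the species is ²¹⁴Rn.

Rn-214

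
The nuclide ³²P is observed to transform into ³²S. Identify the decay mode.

ΔA = 32 − 32 = 0; ΔZ = 16 − 15 = +1.
A is unchanged and Z rises by 1 — a neutron has become a proton (β⁻ decay).

beta-minus decay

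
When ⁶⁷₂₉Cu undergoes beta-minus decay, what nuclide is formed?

Beta-minus decay: mass number changes by +0, atomic number by +1.
A: 67 = 67; Z: 29 + 1 = 30.
Z = 30 is zinc, so the daughter is ⁶⁷₃₀Zn.

Zn-67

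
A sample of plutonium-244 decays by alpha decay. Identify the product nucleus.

Alpha decay: mass number changes by -4, atomic number by -2.
A: 244 − 4 = 240; Z: 94 − 2 = 92.
Z = 92 is uranium, so the daughter is uranium-240.

U-240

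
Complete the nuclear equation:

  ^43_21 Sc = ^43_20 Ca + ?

Conserve mass number: 43 = 43 + A, so A = 0.
Conserve atomic number: 21 = 20 + Z, so Z = 1.
A = 0 and Z = 1 is ^0_1 e — a positron.

positron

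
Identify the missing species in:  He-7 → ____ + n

He-6

Conserve mass number: 7 = A + 1, so A = 6.
Conserve atomic number: 2 = Z + 0, so Z = 2.
Z = 2 is helium, so the species is He-6.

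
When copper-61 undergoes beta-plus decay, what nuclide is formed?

Beta-plus decay: mass number changes by +0, atomic number by -1.
A: 61 = 61; Z: 29 − 1 = 28.
Z = 28 is nickel, so the daughter is nickel-61.

Ni-61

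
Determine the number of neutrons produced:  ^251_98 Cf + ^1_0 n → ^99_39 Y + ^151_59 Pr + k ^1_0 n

Conserve mass number: 252 = 99 + 151 + k, so k = 252 − 250 = 2.
Check atomic number: 98 = 39 + 59 + 0 = 98. ✓

2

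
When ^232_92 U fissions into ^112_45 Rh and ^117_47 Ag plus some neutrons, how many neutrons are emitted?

3

Conserve mass number: 232 = 112 + 117 + k, so k = 232 − 229 = 3.
Check atomic number: 92 = 45 + 47 + 0 = 92. ✓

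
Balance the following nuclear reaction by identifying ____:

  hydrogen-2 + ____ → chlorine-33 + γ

Conserve mass number: 2 + A = 33 + 0, so A = 31.
Conserve atomic number: 1 + Z = 17 + 0, so Z = 16.
Z = 16 is sulfur, so the species is sulfur-31.

S-31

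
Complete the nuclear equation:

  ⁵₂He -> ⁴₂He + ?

Conserve mass number: 5 = 4 + A, so A = 1.
Conserve atomic number: 2 = 2 + Z, so Z = 0.
A = 1 and Z = 0 is ¹₀n — a neutron.

neutron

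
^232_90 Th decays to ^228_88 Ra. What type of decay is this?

ΔA = 228 − 232 = -4; ΔZ = 88 − 90 = -2.
A drops by 4 and Z drops by 2 — the signature of alpha emission.

alpha decay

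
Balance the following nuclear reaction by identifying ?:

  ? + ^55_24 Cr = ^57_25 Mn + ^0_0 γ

deuteron

Conserve mass number: A + 55 = 57 + 0, so A = 2.
Conserve atomic number: Z + 24 = 25 + 0, so Z = 1.
A = 2 and Z = 1 is ^2_1 H — a deuteron.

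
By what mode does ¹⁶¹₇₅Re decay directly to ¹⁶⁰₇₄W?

proton emission

ΔA = 160 − 161 = -1; ΔZ = 74 − 75 = -1.
A drops by 1 and Z drops by 1 — a proton was emitted.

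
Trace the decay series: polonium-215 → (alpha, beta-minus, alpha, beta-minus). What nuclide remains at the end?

Start: (A, Z) = (215, 84).
After α: (211, 82).
After β⁻: (211, 83).
After α: (207, 81).
After β⁻: (207, 82).
Z = 82 is lead.

Pb-207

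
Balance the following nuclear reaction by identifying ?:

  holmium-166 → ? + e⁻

Conserve mass number: 166 = A + 0, so A = 166.
Conserve atomic number: 67 = Z − 1, so Z = 68.
Z = 68 is erbium, so the species is erbium-166.

Er-166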